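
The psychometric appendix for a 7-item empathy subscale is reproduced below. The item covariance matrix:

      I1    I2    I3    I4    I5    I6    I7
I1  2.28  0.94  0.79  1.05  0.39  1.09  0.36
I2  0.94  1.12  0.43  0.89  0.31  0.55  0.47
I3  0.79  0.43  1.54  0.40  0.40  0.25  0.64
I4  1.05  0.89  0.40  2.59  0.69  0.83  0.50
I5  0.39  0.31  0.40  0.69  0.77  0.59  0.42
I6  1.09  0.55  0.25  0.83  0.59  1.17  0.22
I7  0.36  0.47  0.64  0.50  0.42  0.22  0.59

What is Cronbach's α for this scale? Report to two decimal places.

ΣVar(i) = 2.28 + 1.12 + 1.54 + 2.59 + 0.77 + 1.17 + 0.59 = 10.06
Sum of the distinct covariances = 12.21
σ²_total = 10.06 + 2 × 12.21 = 34.48
α = (k/(k−1))·(1 − ΣVar(i)/σ²_total) = (7/6)·(1 − 10.06/34.48) = 0.83

Cronbach's α = 0.83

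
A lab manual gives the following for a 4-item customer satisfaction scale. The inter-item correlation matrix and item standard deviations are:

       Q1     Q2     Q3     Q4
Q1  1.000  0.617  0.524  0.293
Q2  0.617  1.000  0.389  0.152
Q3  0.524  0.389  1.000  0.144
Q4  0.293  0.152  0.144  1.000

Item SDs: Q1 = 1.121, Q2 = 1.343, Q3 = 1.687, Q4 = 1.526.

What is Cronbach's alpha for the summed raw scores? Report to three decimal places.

Cronbach's alpha = 0.656

Σσ²ᵢ = 1.121² + 1.343² + 1.687² + 1.526² = 8.2349
Covariances σ_ij = r_ij · s_i · s_j:
  σ(Q1,Q2) = 0.617 × 1.121 × 1.343 = 0.9289
  σ(Q1,Q3) = 0.524 × 1.121 × 1.687 = 0.9910
  σ(Q1,Q4) = 0.293 × 1.121 × 1.526 = 0.5012
  σ(Q2,Q3) = 0.389 × 1.343 × 1.687 = 0.8813
  σ(Q2,Q4) = 0.152 × 1.343 × 1.526 = 0.3115
  σ(Q3,Q4) = 0.144 × 1.687 × 1.526 = 0.3707
σ²_T = Σσ²ᵢ + 2·Σσ_ij = 8.2349 + 2 × 3.9846 = 16.2041
α = (4/3)·(1 − 8.2349/16.2041) = 0.656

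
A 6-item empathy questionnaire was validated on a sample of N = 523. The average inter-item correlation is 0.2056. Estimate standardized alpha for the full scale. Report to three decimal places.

standardized alpha = 0.608

Standardized α = k·r̄ / (1 + (k−1)·r̄) = 6 × 0.2056 / (1 + 5 × 0.2056)
  = 1.2336 / 2.0280 = 0.608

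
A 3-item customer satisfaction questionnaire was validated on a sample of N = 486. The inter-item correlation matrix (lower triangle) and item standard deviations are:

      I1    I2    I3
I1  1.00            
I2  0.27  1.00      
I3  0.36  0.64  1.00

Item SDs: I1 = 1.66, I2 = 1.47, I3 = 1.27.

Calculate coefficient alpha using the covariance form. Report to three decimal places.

Σσ²ᵢ = 1.66² + 1.47² + 1.27² = 6.5294
Covariances σ_ij = r_ij · s_i · s_j:
  σ(I1,I2) = 0.27 × 1.66 × 1.47 = 0.6589
  σ(I1,I3) = 0.36 × 1.66 × 1.27 = 0.7590
  σ(I2,I3) = 0.64 × 1.47 × 1.27 = 1.1948
σ²_T = Σσ²ᵢ + 2·Σσ_ij = 6.5294 + 2 × 2.6127 = 11.7548
α = (3/2)·(1 − 6.5294/11.7548) = 0.667

coefficient alpha = 0.667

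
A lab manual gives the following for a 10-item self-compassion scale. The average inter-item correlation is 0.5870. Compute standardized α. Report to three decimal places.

α = 0.934

Standardized α = k·r̄ / (1 + (k−1)·r̄) = 10 × 0.5870 / (1 + 9 × 0.5870)
  = 5.8700 / 6.2830 = 0.934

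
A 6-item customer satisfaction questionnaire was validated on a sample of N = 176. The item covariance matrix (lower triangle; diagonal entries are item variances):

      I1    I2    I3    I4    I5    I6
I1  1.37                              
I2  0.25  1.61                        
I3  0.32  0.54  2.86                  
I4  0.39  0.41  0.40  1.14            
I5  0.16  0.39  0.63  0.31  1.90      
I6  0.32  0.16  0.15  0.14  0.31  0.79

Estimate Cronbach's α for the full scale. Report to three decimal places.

Σσ²ᵢ = 1.37 + 1.61 + 2.86 + 1.14 + 1.90 + 0.79 = 9.67
Σ_{i<j} σ_ij = 4.88
total variance = 9.67 + 2 × 4.88 = 19.43
α = (k/(k−1))·(1 − Σσ²ᵢ/total variance) = (6/5)·(1 − 9.67/19.43) = 0.603

Cronbach's α = 0.603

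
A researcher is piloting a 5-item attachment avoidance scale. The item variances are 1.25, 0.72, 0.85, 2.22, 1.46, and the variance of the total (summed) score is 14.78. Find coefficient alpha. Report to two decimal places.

coefficient alpha = 0.70

sum of item variances = 1.25 + 0.72 + 0.85 + 2.22 + 1.46 = 6.50
α = (k/(k−1))·(1 − sum of item variances/total variance) = (5/4)·(1 − 6.50/14.78) = 0.70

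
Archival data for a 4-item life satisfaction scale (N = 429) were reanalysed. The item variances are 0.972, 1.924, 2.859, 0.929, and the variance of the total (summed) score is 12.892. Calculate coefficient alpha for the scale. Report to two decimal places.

α = 0.64

Σσᵢ² = 0.972 + 1.924 + 2.859 + 0.929 = 6.684
α = (k/(k−1))·(1 − Σσᵢ²/σ²_T) = (4/3)·(1 − 6.684/12.892) = 0.64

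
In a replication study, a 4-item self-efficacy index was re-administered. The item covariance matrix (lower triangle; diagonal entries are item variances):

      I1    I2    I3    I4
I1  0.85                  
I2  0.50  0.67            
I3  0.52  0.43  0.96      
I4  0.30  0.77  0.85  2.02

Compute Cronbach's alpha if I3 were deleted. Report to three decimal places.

Remaining items: I1, I2, I4 (k = 3).
Σσ²ᵢ = 0.85 + 0.67 + 2.02 = 3.54
σ²_T = 3.54 + 2 × 1.57 = 6.68
α (item deleted) = (3/2)·(1 − 3.54/6.68) = 0.705

α = 0.705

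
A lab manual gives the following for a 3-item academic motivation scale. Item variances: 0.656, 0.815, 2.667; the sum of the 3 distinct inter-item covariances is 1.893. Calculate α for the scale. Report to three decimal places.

α = 0.717

Σσ²ᵢ = 0.656 + 0.815 + 2.667 = 4.138
Sum of distinct covariances = 1.893
Var(T) = Σσ²ᵢ + 2·Σcov = 4.138 + 2 × 1.893 = 7.924
α = (3/2)·(1 − 4.138/7.924) = 0.717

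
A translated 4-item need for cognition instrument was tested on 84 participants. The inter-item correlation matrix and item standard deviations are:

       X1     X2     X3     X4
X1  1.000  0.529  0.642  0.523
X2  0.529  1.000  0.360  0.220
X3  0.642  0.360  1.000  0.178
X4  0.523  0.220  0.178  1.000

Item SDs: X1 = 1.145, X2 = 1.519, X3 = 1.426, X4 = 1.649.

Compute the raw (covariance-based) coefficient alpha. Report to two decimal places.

coefficient alpha = 0.71

Σσ²ᵢ = 1.145² + 1.519² + 1.426² + 1.649² = 8.3711
Covariances σ_ij = r_ij · s_i · s_j:
  σ(X1,X2) = 0.529 × 1.145 × 1.519 = 0.9201
  σ(X1,X3) = 0.642 × 1.145 × 1.426 = 1.0482
  σ(X1,X4) = 0.523 × 1.145 × 1.649 = 0.9875
  σ(X2,X3) = 0.360 × 1.519 × 1.426 = 0.7798
  σ(X2,X4) = 0.220 × 1.519 × 1.649 = 0.5511
  σ(X3,X4) = 0.178 × 1.426 × 1.649 = 0.4186
σ²_T = Σσ²ᵢ + 2·Σσ_ij = 8.3711 + 2 × 4.7053 = 17.7817
α = (4/3)·(1 − 8.3711/17.7817) = 0.71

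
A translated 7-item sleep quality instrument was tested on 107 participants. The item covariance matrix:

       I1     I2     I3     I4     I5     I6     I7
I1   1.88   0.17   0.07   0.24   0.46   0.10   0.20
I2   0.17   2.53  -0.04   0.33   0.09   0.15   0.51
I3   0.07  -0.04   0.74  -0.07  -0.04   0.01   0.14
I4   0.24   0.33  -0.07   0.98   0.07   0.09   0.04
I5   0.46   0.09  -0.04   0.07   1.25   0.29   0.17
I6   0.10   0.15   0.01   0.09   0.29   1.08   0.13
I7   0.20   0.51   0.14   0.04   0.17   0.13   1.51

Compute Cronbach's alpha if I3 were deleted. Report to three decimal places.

Remaining items: I1, I2, I4, I5, I6, I7 (k = 6).
ΣVar(i) = 1.88 + 2.53 + 0.98 + 1.25 + 1.08 + 1.51 = 9.23
Var(T) = 9.23 + 2 × 3.04 = 15.31
α (item deleted) = (6/5)·(1 − 9.23/15.31) = 0.477

Cronbach's alpha = 0.477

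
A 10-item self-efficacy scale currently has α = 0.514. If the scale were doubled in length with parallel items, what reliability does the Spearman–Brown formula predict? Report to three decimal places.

predicted reliability = 0.679

Length factor m = 2
α' = m·α / (1 + (m−1)·α)
   = 2 × 0.514 / (1 + (2 − 1) × 0.514)
   = 1.0280 / 1.5140 = 0.679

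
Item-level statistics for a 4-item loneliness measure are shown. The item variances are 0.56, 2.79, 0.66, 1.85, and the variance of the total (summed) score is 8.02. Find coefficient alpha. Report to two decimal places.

coefficient alpha = 0.36

Σσ²ᵢ = 0.56 + 2.79 + 0.66 + 1.85 = 5.86
α = (k/(k−1))·(1 − Σσ²ᵢ/Var(T)) = (4/3)·(1 − 5.86/8.02) = 0.36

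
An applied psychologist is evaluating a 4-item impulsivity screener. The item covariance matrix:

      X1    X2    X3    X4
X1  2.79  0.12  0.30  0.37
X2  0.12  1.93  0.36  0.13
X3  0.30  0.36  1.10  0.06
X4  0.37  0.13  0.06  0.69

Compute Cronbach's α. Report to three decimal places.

Σσᵢ² = 2.79 + 1.93 + 1.10 + 0.69 = 6.51
Σ_{i<j} σ_ij = 1.34
Var(T) = 6.51 + 2 × 1.34 = 9.19
α = (k/(k−1))·(1 − Σσᵢ²/Var(T)) = (4/3)·(1 − 6.51/9.19) = 0.389

Cronbach's α = 0.389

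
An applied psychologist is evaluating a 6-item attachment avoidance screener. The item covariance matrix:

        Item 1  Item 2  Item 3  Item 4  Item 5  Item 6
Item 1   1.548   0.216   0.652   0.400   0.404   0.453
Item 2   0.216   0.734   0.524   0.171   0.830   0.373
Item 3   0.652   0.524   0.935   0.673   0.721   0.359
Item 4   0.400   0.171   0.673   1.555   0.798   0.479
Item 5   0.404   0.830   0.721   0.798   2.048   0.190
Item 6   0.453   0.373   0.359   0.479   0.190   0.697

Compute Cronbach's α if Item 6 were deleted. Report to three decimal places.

Cronbach's α = 0.766

Remaining items: Item 1, Item 2, Item 3, Item 4, Item 5 (k = 5).
sum of item variances = 1.548 + 0.734 + 0.935 + 1.555 + 2.048 = 6.820
total variance = 6.820 + 2 × 5.389 = 17.598
α (item deleted) = (5/4)·(1 − 6.820/17.598) = 0.766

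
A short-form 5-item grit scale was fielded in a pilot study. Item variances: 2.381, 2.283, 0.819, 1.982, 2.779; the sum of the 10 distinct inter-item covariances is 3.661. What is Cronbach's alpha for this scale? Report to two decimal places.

Σσᵢ² = 2.381 + 2.283 + 0.819 + 1.982 + 2.779 = 10.244
Sum of distinct covariances = 3.661
total variance = Σσᵢ² + 2·Σcov = 10.244 + 2 × 3.661 = 17.566
α = (5/4)·(1 − 10.244/17.566) = 0.52

Cronbach's alpha = 0.52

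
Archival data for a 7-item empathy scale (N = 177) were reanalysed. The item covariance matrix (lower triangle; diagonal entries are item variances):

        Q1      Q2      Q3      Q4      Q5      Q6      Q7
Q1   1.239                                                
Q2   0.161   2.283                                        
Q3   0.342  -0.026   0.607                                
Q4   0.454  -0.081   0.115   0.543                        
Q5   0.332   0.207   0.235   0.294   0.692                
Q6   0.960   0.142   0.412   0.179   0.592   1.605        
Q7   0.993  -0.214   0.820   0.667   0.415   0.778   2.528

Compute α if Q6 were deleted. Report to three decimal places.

Remaining items: Q1, Q2, Q3, Q4, Q5, Q7 (k = 6).
sum of item variances = 1.239 + 2.283 + 0.607 + 0.543 + 0.692 + 2.528 = 7.892
total variance = 7.892 + 2 × 4.714 = 17.320
α (item deleted) = (6/5)·(1 − 7.892/17.320) = 0.653

α = 0.653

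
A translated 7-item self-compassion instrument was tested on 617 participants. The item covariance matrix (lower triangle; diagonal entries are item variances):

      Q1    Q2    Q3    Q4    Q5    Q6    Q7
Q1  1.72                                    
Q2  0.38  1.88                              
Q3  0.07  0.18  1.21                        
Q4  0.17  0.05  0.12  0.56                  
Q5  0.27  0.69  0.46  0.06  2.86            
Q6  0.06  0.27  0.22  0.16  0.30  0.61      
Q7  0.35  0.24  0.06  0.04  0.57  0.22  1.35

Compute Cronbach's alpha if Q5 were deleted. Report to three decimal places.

Remaining items: Q1, Q2, Q3, Q4, Q6, Q7 (k = 6).
sum of item variances = 1.72 + 1.88 + 1.21 + 0.56 + 0.61 + 1.35 = 7.33
σ²_total = 7.33 + 2 × 2.59 = 12.51
α (item deleted) = (6/5)·(1 − 7.33/12.51) = 0.497

Cronbach's alpha = 0.497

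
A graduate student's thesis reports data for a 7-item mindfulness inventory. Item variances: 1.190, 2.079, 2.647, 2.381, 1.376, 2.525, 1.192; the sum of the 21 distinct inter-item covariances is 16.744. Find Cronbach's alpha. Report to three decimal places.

sum of item variances = 1.190 + 2.079 + 2.647 + 2.381 + 1.376 + 2.525 + 1.192 = 13.390
Sum of distinct covariances = 16.744
σ²_total = sum of item variances + 2·Σcov = 13.390 + 2 × 16.744 = 46.878
α = (7/6)·(1 − 13.390/46.878) = 0.833

α = 0.833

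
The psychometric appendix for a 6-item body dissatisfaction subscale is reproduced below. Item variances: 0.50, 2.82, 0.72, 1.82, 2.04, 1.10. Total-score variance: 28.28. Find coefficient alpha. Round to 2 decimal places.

sum of item variances = 0.50 + 2.82 + 0.72 + 1.82 + 2.04 + 1.10 = 9.00
α = (k/(k−1))·(1 − sum of item variances/total variance) = (6/5)·(1 − 9.00/28.28) = 0.82

α = 0.82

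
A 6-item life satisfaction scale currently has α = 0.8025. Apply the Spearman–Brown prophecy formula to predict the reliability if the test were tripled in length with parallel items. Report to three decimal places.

predicted reliability = 0.924

Length factor m = 3
α' = m·α / (1 + (m−1)·α)
   = 3 × 0.8025 / (1 + (3 − 1) × 0.8025)
   = 2.4075 / 2.6050 = 0.924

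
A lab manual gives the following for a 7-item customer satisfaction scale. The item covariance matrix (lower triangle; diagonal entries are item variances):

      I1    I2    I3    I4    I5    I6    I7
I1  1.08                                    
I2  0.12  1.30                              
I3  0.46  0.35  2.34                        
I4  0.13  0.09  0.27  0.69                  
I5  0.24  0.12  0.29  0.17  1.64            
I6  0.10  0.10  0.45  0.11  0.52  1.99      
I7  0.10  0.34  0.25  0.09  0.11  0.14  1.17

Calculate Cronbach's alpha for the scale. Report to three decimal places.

α = 0.550

Σσ²ᵢ = 1.08 + 1.30 + 2.34 + 0.69 + 1.64 + 1.99 + 1.17 = 10.21
Sum of off-diagonal covariances = 4.55
σ²_total = 10.21 + 2 × 4.55 = 19.31
α = (k/(k−1))·(1 − Σσ²ᵢ/σ²_total) = (7/6)·(1 − 10.21/19.31) = 0.550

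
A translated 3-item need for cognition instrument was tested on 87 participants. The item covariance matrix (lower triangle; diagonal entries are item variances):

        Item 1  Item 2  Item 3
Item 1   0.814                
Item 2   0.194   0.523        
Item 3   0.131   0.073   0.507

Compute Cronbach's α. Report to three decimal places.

α = 0.452

Σσᵢ² = 0.814 + 0.523 + 0.507 = 1.844
Σ_{i<j} σ_ij = 0.398
total variance = 1.844 + 2 × 0.398 = 2.640
α = (k/(k−1))·(1 − Σσᵢ²/total variance) = (3/2)·(1 − 1.844/2.640) = 0.452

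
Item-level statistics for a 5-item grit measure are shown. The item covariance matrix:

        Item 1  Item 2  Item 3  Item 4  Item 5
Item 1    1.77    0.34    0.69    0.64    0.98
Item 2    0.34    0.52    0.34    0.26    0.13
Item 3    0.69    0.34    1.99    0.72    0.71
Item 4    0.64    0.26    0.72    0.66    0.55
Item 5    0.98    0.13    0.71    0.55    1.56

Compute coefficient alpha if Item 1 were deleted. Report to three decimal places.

Remaining items: Item 2, Item 3, Item 4, Item 5 (k = 4).
Σσ²ᵢ = 0.52 + 1.99 + 0.66 + 1.56 = 4.73
σ²_total = 4.73 + 2 × 2.71 = 10.15
α (item deleted) = (4/3)·(1 − 4.73/10.15) = 0.712

coefficient alpha = 0.712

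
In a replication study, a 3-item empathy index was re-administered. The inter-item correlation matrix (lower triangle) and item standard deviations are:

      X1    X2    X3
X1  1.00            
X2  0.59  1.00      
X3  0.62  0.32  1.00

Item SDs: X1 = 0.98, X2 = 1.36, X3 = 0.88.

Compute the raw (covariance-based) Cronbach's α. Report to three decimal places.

Σσ²ᵢ = 0.98² + 1.36² + 0.88² = 3.5844
Covariances σ_ij = r_ij · s_i · s_j:
  σ(X1,X2) = 0.59 × 0.98 × 1.36 = 0.7864
  σ(X1,X3) = 0.62 × 0.98 × 0.88 = 0.5347
  σ(X2,X3) = 0.32 × 1.36 × 0.88 = 0.3830
σ²_T = Σσ²ᵢ + 2·Σσ_ij = 3.5844 + 2 × 1.7041 = 6.9926
α = (3/2)·(1 − 3.5844/6.9926) = 0.731

α = 0.731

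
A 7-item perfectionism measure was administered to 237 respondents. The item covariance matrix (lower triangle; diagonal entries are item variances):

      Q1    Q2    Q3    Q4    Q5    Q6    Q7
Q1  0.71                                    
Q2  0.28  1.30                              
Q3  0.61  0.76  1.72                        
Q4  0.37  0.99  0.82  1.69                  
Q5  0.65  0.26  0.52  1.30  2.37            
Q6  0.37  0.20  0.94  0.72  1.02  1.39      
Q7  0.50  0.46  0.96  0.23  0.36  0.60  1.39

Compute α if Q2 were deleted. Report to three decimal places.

Remaining items: Q1, Q3, Q4, Q5, Q6, Q7 (k = 6).
sum of item variances = 0.71 + 1.72 + 1.69 + 2.37 + 1.39 + 1.39 = 9.27
σ²_T = 9.27 + 2 × 9.97 = 29.21
α (item deleted) = (6/5)·(1 − 9.27/29.21) = 0.819

α = 0.819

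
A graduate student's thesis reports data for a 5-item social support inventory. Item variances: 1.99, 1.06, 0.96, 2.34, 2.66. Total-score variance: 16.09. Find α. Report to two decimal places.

α = 0.55

Σσᵢ² = 1.99 + 1.06 + 0.96 + 2.34 + 2.66 = 9.01
α = (k/(k−1))·(1 − Σσᵢ²/σ²_T) = (5/4)·(1 − 9.01/16.09) = 0.55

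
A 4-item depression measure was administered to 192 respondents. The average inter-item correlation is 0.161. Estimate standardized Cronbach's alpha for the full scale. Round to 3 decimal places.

Standardized α = k·r̄ / (1 + (k−1)·r̄) = 4 × 0.161 / (1 + 3 × 0.161)
  = 0.6440 / 1.4830 = 0.434

standardized Cronbach's alpha = 0.434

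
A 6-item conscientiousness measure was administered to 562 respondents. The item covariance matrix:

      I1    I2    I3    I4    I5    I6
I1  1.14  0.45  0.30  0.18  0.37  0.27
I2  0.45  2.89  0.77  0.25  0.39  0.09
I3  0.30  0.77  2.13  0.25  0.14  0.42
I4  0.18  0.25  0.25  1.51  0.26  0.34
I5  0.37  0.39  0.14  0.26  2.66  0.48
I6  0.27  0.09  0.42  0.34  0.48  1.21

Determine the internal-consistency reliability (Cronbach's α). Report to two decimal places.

Cronbach's α = 0.55

Σσ²ᵢ = 1.14 + 2.89 + 2.13 + 1.51 + 2.66 + 1.21 = 11.54
Sum of off-diagonal covariances = 4.96
σ²_T = 11.54 + 2 × 4.96 = 21.46
α = (k/(k−1))·(1 − Σσ²ᵢ/σ²_T) = (6/5)·(1 − 11.54/21.46) = 0.55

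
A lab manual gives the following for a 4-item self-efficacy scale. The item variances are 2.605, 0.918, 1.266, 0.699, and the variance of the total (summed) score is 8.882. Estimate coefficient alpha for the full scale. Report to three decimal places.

sum of item variances = 2.605 + 0.918 + 1.266 + 0.699 = 5.488
α = (k/(k−1))·(1 − sum of item variances/Var(T)) = (4/3)·(1 − 5.488/8.882) = 0.509

α = 0.509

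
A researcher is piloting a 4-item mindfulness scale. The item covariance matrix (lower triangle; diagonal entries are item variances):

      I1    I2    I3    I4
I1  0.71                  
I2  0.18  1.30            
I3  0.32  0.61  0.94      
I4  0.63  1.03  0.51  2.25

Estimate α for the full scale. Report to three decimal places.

ΣVar(i) = 0.71 + 1.30 + 0.94 + 2.25 = 5.20
Sum of off-diagonal covariances = 3.28
σ²_total = 5.20 + 2 × 3.28 = 11.76
α = (k/(k−1))·(1 − ΣVar(i)/σ²_total) = (4/3)·(1 − 5.20/11.76) = 0.744

α = 0.744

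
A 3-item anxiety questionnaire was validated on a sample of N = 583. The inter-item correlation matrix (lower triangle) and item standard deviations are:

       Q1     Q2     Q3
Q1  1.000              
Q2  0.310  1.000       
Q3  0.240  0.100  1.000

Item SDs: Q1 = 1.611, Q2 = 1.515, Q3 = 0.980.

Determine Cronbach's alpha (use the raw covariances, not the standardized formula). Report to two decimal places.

Σσ²ᵢ = 1.611² + 1.515² + 0.980² = 5.8509
Covariances σ_ij = r_ij · s_i · s_j:
  σ(Q1,Q2) = 0.310 × 1.611 × 1.515 = 0.7566
  σ(Q1,Q3) = 0.240 × 1.611 × 0.980 = 0.3789
  σ(Q2,Q3) = 0.100 × 1.515 × 0.980 = 0.1485
σ²_T = Σσ²ᵢ + 2·Σσ_ij = 5.8509 + 2 × 1.2840 = 8.4189
α = (3/2)·(1 − 5.8509/8.4189) = 0.46

α = 0.46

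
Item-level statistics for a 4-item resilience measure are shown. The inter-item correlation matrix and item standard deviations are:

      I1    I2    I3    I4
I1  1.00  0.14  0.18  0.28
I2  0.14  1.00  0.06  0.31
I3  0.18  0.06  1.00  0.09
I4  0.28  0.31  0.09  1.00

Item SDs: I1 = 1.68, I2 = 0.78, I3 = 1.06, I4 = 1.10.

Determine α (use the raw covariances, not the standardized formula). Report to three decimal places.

Σσ²ᵢ = 1.68² + 0.78² + 1.06² + 1.10² = 5.7644
Covariances σ_ij = r_ij · s_i · s_j:
  σ(I1,I2) = 0.14 × 1.68 × 0.78 = 0.1835
  σ(I1,I3) = 0.18 × 1.68 × 1.06 = 0.3205
  σ(I1,I4) = 0.28 × 1.68 × 1.10 = 0.5174
  σ(I2,I3) = 0.06 × 0.78 × 1.06 = 0.0496
  σ(I2,I4) = 0.31 × 0.78 × 1.10 = 0.2660
  σ(I3,I4) = 0.09 × 1.06 × 1.10 = 0.1049
σ²_T = Σσ²ᵢ + 2·Σσ_ij = 5.7644 + 2 × 1.4419 = 8.6482
α = (4/3)·(1 − 5.7644/8.6482) = 0.445

α = 0.445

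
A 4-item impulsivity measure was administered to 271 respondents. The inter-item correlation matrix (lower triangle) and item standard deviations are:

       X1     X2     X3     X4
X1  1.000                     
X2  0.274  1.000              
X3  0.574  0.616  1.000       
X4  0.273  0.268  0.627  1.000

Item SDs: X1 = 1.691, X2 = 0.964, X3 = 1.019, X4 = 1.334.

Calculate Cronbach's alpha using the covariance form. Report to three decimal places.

Σσ²ᵢ = 1.691² + 0.964² + 1.019² + 1.334² = 6.6067
Covariances σ_ij = r_ij · s_i · s_j:
  σ(X1,X2) = 0.274 × 1.691 × 0.964 = 0.4467
  σ(X1,X3) = 0.574 × 1.691 × 1.019 = 0.9891
  σ(X1,X4) = 0.273 × 1.691 × 1.334 = 0.6158
  σ(X2,X3) = 0.616 × 0.964 × 1.019 = 0.6051
  σ(X2,X4) = 0.268 × 0.964 × 1.334 = 0.3446
  σ(X3,X4) = 0.627 × 1.019 × 1.334 = 0.8523
σ²_T = Σσ²ᵢ + 2·Σσ_ij = 6.6067 + 2 × 3.8536 = 14.3139
α = (4/3)·(1 − 6.6067/14.3139) = 0.718

Cronbach's alpha = 0.718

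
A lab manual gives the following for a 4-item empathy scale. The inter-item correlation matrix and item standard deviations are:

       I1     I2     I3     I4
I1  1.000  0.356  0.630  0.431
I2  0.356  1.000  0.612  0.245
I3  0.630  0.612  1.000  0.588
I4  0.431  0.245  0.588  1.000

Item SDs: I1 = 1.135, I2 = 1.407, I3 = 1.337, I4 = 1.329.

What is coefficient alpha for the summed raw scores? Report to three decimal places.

Σσ²ᵢ = 1.135² + 1.407² + 1.337² + 1.329² = 6.8217
Covariances σ_ij = r_ij · s_i · s_j:
  σ(I1,I2) = 0.356 × 1.135 × 1.407 = 0.5685
  σ(I1,I3) = 0.630 × 1.135 × 1.337 = 0.9560
  σ(I1,I4) = 0.431 × 1.135 × 1.329 = 0.6501
  σ(I2,I3) = 0.612 × 1.407 × 1.337 = 1.1513
  σ(I2,I4) = 0.245 × 1.407 × 1.329 = 0.4581
  σ(I3,I4) = 0.588 × 1.337 × 1.329 = 1.0448
σ²_T = Σσ²ᵢ + 2·Σσ_ij = 6.8217 + 2 × 4.8288 = 16.4793
α = (4/3)·(1 − 6.8217/16.4793) = 0.781

coefficient alpha = 0.781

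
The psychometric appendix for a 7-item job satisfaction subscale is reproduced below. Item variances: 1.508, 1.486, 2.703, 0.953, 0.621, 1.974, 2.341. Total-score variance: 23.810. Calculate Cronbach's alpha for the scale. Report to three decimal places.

sum of item variances = 1.508 + 1.486 + 2.703 + 0.953 + 0.621 + 1.974 + 2.341 = 11.586
α = (k/(k−1))·(1 − sum of item variances/σ²_total) = (7/6)·(1 − 11.586/23.810) = 0.599

α = 0.599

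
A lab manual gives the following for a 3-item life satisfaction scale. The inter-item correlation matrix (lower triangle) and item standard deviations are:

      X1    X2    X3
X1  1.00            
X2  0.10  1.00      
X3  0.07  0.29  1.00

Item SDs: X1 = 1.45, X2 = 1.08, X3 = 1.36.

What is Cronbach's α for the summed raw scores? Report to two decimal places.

α = 0.33

Σσ²ᵢ = 1.45² + 1.08² + 1.36² = 5.1185
Covariances σ_ij = r_ij · s_i · s_j:
  σ(X1,X2) = 0.10 × 1.45 × 1.08 = 0.1566
  σ(X1,X3) = 0.07 × 1.45 × 1.36 = 0.1380
  σ(X2,X3) = 0.29 × 1.08 × 1.36 = 0.4260
σ²_T = Σσ²ᵢ + 2·Σσ_ij = 5.1185 + 2 × 0.7206 = 6.5597
α = (3/2)·(1 − 5.1185/6.5597) = 0.33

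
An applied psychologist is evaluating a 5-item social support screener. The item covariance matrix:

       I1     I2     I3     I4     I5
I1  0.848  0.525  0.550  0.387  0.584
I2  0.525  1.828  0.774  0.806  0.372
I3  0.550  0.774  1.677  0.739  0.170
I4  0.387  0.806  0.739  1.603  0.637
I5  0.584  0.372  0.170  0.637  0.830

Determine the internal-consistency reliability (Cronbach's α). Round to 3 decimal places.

Cronbach's α = 0.775

Σσ²ᵢ = 0.848 + 1.828 + 1.677 + 1.603 + 0.830 = 6.786
Sum of the distinct covariances = 5.544
σ²_total = 6.786 + 2 × 5.544 = 17.874
α = (k/(k−1))·(1 − Σσ²ᵢ/σ²_total) = (5/4)·(1 − 6.786/17.874) = 0.775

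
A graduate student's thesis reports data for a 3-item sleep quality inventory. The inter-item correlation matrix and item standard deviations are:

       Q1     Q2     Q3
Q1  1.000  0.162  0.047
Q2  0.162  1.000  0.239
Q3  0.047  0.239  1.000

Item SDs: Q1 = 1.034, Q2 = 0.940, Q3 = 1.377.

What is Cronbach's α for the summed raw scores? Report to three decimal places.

α = 0.326

Σσ²ᵢ = 1.034² + 0.940² + 1.377² = 3.8489
Covariances σ_ij = r_ij · s_i · s_j:
  σ(Q1,Q2) = 0.162 × 1.034 × 0.940 = 0.1575
  σ(Q1,Q3) = 0.047 × 1.034 × 1.377 = 0.0669
  σ(Q2,Q3) = 0.239 × 0.940 × 1.377 = 0.3094
σ²_T = Σσ²ᵢ + 2·Σσ_ij = 3.8489 + 2 × 0.5338 = 4.9165
α = (3/2)·(1 − 3.8489/4.9165) = 0.326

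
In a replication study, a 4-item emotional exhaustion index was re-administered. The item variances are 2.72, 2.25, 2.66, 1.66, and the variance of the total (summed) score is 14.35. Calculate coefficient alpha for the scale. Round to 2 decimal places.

coefficient alpha = 0.47

ΣVar(i) = 2.72 + 2.25 + 2.66 + 1.66 = 9.29
α = (k/(k−1))·(1 − ΣVar(i)/σ²_total) = (4/3)·(1 − 9.29/14.35) = 0.47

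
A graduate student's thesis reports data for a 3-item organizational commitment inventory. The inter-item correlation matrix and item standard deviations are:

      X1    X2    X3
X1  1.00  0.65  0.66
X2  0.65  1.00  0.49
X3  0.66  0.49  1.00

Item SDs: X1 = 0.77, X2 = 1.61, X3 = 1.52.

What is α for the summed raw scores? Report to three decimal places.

α = 0.754

Σσ²ᵢ = 0.77² + 1.61² + 1.52² = 5.4954
Covariances σ_ij = r_ij · s_i · s_j:
  σ(X1,X2) = 0.65 × 0.77 × 1.61 = 0.8058
  σ(X1,X3) = 0.66 × 0.77 × 1.52 = 0.7725
  σ(X2,X3) = 0.49 × 1.61 × 1.52 = 1.1991
σ²_T = Σσ²ᵢ + 2·Σσ_ij = 5.4954 + 2 × 2.7774 = 11.0502
α = (3/2)·(1 − 5.4954/11.0502) = 0.754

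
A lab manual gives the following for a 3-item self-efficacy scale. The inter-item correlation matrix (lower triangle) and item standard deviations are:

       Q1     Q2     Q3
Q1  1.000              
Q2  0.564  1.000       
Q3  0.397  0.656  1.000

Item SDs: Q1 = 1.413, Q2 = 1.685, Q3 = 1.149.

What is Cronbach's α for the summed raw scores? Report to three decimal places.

Σσ²ᵢ = 1.413² + 1.685² + 1.149² = 6.1560
Covariances σ_ij = r_ij · s_i · s_j:
  σ(Q1,Q2) = 0.564 × 1.413 × 1.685 = 1.3428
  σ(Q1,Q3) = 0.397 × 1.413 × 1.149 = 0.6445
  σ(Q2,Q3) = 0.656 × 1.685 × 1.149 = 1.2701
σ²_T = Σσ²ᵢ + 2·Σσ_ij = 6.1560 + 2 × 3.2574 = 12.6708
α = (3/2)·(1 − 6.1560/12.6708) = 0.771

Cronbach's α = 0.771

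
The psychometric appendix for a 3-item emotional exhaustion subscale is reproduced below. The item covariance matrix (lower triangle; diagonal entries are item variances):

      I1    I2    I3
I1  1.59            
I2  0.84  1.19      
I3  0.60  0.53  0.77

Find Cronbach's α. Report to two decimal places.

Σσ²ᵢ = 1.59 + 1.19 + 0.77 = 3.55
Σ_{i<j} σ_ij = 1.97
σ²_total = 3.55 + 2 × 1.97 = 7.49
α = (k/(k−1))·(1 − Σσ²ᵢ/σ²_total) = (3/2)·(1 − 3.55/7.49) = 0.79

α = 0.79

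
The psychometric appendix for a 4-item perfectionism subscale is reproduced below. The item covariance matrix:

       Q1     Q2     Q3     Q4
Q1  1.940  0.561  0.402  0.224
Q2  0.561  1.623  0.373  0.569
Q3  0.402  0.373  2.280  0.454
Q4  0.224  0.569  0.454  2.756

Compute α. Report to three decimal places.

α = 0.500

sum of item variances = 1.940 + 1.623 + 2.280 + 2.756 = 8.599
Sum of the distinct covariances = 2.583
total variance = 8.599 + 2 × 2.583 = 13.765
α = (k/(k−1))·(1 − sum of item variances/total variance) = (4/3)·(1 − 8.599/13.765) = 0.500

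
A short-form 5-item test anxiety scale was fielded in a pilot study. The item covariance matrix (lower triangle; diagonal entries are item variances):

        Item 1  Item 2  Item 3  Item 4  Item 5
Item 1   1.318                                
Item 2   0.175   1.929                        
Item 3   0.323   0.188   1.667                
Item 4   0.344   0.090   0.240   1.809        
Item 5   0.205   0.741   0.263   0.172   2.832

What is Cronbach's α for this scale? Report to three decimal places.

α = 0.456

ΣVar(i) = 1.318 + 1.929 + 1.667 + 1.809 + 2.832 = 9.555
Σ_{i<j} σ_ij = 2.741
σ²_T = 9.555 + 2 × 2.741 = 15.037
α = (k/(k−1))·(1 − ΣVar(i)/σ²_T) = (5/4)·(1 − 9.555/15.037) = 0.456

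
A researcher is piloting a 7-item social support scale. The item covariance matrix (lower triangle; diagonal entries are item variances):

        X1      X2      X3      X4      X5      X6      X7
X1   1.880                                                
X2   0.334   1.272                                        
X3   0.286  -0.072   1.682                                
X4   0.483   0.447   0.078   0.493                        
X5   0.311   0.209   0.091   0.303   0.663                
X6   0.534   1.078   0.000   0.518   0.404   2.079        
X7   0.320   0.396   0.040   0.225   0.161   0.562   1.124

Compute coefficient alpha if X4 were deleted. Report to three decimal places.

Remaining items: X1, X2, X3, X5, X6, X7 (k = 6).
Σσᵢ² = 1.880 + 1.272 + 1.682 + 0.663 + 2.079 + 1.124 = 8.700
total variance = 8.700 + 2 × 4.654 = 18.008
α (item deleted) = (6/5)·(1 − 8.700/18.008) = 0.620

α = 0.620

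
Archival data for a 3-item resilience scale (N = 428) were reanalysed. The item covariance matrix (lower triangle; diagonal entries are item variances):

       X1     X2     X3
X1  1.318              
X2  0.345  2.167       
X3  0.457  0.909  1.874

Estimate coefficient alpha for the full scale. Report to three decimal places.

ΣVar(i) = 1.318 + 2.167 + 1.874 = 5.359
Sum of the distinct covariances = 1.711
Var(T) = 5.359 + 2 × 1.711 = 8.781
α = (k/(k−1))·(1 − ΣVar(i)/Var(T)) = (3/2)·(1 − 5.359/8.781) = 0.585

α = 0.585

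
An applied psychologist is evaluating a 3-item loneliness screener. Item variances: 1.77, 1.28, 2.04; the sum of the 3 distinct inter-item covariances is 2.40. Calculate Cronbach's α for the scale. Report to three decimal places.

Cronbach's α = 0.728

ΣVar(i) = 1.77 + 1.28 + 2.04 = 5.09
Sum of distinct covariances = 2.40
σ²_T = ΣVar(i) + 2·Σcov = 5.09 + 2 × 2.40 = 9.89
α = (3/2)·(1 − 5.09/9.89) = 0.728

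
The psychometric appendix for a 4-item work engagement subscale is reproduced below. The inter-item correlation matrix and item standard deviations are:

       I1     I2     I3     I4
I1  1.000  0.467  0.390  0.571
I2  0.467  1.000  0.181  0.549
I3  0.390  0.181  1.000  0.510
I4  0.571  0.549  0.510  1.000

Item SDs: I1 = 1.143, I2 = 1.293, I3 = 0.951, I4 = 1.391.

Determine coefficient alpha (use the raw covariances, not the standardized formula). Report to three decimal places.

Σσ²ᵢ = 1.143² + 1.293² + 0.951² + 1.391² = 5.8176
Covariances σ_ij = r_ij · s_i · s_j:
  σ(I1,I2) = 0.467 × 1.143 × 1.293 = 0.6902
  σ(I1,I3) = 0.390 × 1.143 × 0.951 = 0.4239
  σ(I1,I4) = 0.571 × 1.143 × 1.391 = 0.9078
  σ(I2,I3) = 0.181 × 1.293 × 0.951 = 0.2226
  σ(I2,I4) = 0.549 × 1.293 × 1.391 = 0.9874
  σ(I3,I4) = 0.510 × 0.951 × 1.391 = 0.6746
σ²_T = Σσ²ᵢ + 2·Σσ_ij = 5.8176 + 2 × 3.9065 = 13.6306
α = (4/3)·(1 − 5.8176/13.6306) = 0.764

coefficient alpha = 0.764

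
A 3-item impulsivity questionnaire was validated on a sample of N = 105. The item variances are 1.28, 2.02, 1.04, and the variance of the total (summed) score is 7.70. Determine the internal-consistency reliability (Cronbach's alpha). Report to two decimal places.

Σσ²ᵢ = 1.28 + 2.02 + 1.04 = 4.34
α = (k/(k−1))·(1 − Σσ²ᵢ/σ²_total) = (3/2)·(1 − 4.34/7.70) = 0.65

Cronbach's alpha = 0.65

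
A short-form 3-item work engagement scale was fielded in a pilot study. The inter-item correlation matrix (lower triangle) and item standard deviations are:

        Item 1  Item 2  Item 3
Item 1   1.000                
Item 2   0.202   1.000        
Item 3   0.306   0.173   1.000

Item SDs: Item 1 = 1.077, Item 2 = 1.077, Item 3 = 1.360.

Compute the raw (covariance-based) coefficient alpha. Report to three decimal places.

Σσ²ᵢ = 1.077² + 1.077² + 1.360² = 4.1695
Covariances σ_ij = r_ij · s_i · s_j:
  σ(Item 1,Item 2) = 0.202 × 1.077 × 1.077 = 0.2343
  σ(Item 1,Item 3) = 0.306 × 1.077 × 1.360 = 0.4482
  σ(Item 2,Item 3) = 0.173 × 1.077 × 1.360 = 0.2534
σ²_T = Σσ²ᵢ + 2·Σσ_ij = 4.1695 + 2 × 0.9359 = 6.0413
α = (3/2)·(1 − 4.1695/6.0413) = 0.465

α = 0.465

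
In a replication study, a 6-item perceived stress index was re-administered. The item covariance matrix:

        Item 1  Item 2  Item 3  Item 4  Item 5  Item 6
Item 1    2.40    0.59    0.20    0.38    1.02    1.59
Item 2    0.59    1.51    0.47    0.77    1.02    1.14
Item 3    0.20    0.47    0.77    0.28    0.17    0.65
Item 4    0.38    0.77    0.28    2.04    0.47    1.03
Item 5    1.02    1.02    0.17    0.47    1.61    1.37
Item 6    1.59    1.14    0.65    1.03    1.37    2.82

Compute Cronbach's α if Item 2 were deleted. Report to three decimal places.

α = 0.747

Remaining items: Item 1, Item 3, Item 4, Item 5, Item 6 (k = 5).
Σσᵢ² = 2.40 + 0.77 + 2.04 + 1.61 + 2.82 = 9.64
total variance = 9.64 + 2 × 7.16 = 23.96
α (item deleted) = (5/4)·(1 − 9.64/23.96) = 0.747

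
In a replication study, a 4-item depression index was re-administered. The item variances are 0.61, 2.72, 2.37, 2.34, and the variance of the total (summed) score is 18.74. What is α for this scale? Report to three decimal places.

Σσᵢ² = 0.61 + 2.72 + 2.37 + 2.34 = 8.04
α = (k/(k−1))·(1 − Σσᵢ²/σ²_total) = (4/3)·(1 − 8.04/18.74) = 0.761

α = 0.761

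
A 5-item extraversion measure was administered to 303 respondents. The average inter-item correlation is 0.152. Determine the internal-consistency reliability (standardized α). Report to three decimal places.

standardized α = 0.473

Standardized α = k·r̄ / (1 + (k−1)·r̄) = 5 × 0.152 / (1 + 4 × 0.152)
  = 0.7600 / 1.6080 = 0.473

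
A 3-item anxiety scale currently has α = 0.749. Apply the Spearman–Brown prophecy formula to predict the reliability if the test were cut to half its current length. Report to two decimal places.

Length factor m = 1/2
α' = m·α / (1 − (1−m)·α)
   = 1/2 × 0.749 / (1 − (1 − 1/2) × 0.749)
   = 0.3745 / 0.6255 = 0.60

predicted reliability = 0.60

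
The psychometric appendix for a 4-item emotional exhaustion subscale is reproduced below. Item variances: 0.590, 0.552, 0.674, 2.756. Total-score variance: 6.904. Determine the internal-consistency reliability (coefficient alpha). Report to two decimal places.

Σσ²ᵢ = 0.590 + 0.552 + 0.674 + 2.756 = 4.572
α = (k/(k−1))·(1 − Σσ²ᵢ/σ²_total) = (4/3)·(1 − 4.572/6.904) = 0.45

α = 0.45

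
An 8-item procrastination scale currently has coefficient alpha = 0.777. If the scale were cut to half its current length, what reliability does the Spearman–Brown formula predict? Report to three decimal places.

predicted reliability = 0.635

Length factor m = 1/2
α' = m·α / (1 − (1−m)·α)
   = 1/2 × 0.777 / (1 − (1 − 1/2) × 0.777)
   = 0.3885 / 0.6115 = 0.635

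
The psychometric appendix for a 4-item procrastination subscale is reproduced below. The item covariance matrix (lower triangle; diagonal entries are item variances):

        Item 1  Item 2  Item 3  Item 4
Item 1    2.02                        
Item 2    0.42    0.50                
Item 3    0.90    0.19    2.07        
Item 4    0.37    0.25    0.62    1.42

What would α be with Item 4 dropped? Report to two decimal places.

α = 0.60

Remaining items: Item 1, Item 2, Item 3 (k = 3).
ΣVar(i) = 2.02 + 0.50 + 2.07 = 4.59
total variance = 4.59 + 2 × 1.51 = 7.61
α (item deleted) = (3/2)·(1 − 4.59/7.61) = 0.60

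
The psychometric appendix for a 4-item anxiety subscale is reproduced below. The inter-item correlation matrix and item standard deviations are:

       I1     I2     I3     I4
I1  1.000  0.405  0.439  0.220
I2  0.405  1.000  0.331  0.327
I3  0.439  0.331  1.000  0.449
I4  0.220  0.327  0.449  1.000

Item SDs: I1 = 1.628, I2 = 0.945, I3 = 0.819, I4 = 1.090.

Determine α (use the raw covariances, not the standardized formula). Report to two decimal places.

Σσ²ᵢ = 1.628² + 0.945² + 0.819² + 1.090² = 5.4023
Covariances σ_ij = r_ij · s_i · s_j:
  σ(I1,I2) = 0.405 × 1.628 × 0.945 = 0.6231
  σ(I1,I3) = 0.439 × 1.628 × 0.819 = 0.5853
  σ(I1,I4) = 0.220 × 1.628 × 1.090 = 0.3904
  σ(I2,I3) = 0.331 × 0.945 × 0.819 = 0.2562
  σ(I2,I4) = 0.327 × 0.945 × 1.090 = 0.3368
  σ(I3,I4) = 0.449 × 0.819 × 1.090 = 0.4008
σ²_T = Σσ²ᵢ + 2·Σσ_ij = 5.4023 + 2 × 2.5926 = 10.5875
α = (4/3)·(1 − 5.4023/10.5875) = 0.65

α = 0.65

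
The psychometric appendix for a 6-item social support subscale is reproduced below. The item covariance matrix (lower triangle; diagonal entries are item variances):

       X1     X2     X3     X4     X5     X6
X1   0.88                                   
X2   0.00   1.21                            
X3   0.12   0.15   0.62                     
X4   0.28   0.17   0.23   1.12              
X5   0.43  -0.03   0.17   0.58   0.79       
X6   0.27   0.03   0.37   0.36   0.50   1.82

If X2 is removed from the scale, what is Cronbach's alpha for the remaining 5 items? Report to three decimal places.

Remaining items: X1, X3, X4, X5, X6 (k = 5).
sum of item variances = 0.88 + 0.62 + 1.12 + 0.79 + 1.82 = 5.23
σ²_total = 5.23 + 2 × 3.31 = 11.85
α (item deleted) = (5/4)·(1 − 5.23/11.85) = 0.698

Cronbach's alpha = 0.698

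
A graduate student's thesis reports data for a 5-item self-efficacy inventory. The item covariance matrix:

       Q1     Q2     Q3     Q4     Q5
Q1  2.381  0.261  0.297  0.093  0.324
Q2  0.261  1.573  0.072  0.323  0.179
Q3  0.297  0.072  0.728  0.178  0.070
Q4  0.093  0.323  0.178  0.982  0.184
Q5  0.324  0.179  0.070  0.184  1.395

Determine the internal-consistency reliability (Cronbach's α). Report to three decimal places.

α = 0.449

sum of item variances = 2.381 + 1.573 + 0.728 + 0.982 + 1.395 = 7.059
Sum of the distinct covariances = 1.981
total variance = 7.059 + 2 × 1.981 = 11.021
α = (k/(k−1))·(1 − sum of item variances/total variance) = (5/4)·(1 − 7.059/11.021) = 0.449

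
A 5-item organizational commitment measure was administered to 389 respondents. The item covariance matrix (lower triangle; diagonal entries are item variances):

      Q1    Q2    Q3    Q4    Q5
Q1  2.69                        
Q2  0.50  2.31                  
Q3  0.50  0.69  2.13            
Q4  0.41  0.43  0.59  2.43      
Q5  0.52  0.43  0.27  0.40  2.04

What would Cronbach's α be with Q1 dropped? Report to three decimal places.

Remaining items: Q2, Q3, Q4, Q5 (k = 4).
Σσᵢ² = 2.31 + 2.13 + 2.43 + 2.04 = 8.91
Var(T) = 8.91 + 2 × 2.81 = 14.53
α (item deleted) = (4/3)·(1 − 8.91/14.53) = 0.516

Cronbach's α = 0.516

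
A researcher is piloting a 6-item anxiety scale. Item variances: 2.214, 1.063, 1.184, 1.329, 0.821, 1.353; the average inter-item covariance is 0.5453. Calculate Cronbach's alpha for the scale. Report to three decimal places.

ΣVar(i) = 2.214 + 1.063 + 1.184 + 1.329 + 0.821 + 1.353 = 7.964
Sum of the 15 distinct covariances = 15 × 0.5453 = 8.1795
total variance = ΣVar(i) + 2·Σcov = 7.964 + 2 × 8.1795 = 24.3230
α = (6/5)·(1 − 7.964/24.3230) = 0.807

α = 0.807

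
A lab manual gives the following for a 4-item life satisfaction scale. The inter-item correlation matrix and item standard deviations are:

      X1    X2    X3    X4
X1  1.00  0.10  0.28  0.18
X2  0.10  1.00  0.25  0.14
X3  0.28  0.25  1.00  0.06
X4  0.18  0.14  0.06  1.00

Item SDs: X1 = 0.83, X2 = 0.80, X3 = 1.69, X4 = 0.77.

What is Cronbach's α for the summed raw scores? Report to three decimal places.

α = 0.414

Σσ²ᵢ = 0.83² + 0.80² + 1.69² + 0.77² = 4.7779
Covariances σ_ij = r_ij · s_i · s_j:
  σ(X1,X2) = 0.10 × 0.83 × 0.80 = 0.0664
  σ(X1,X3) = 0.28 × 0.83 × 1.69 = 0.3928
  σ(X1,X4) = 0.18 × 0.83 × 0.77 = 0.1150
  σ(X2,X3) = 0.25 × 0.80 × 1.69 = 0.3380
  σ(X2,X4) = 0.14 × 0.80 × 0.77 = 0.0862
  σ(X3,X4) = 0.06 × 1.69 × 0.77 = 0.0781
σ²_T = Σσ²ᵢ + 2·Σσ_ij = 4.7779 + 2 × 1.0765 = 6.9309
α = (4/3)·(1 − 4.7779/6.9309) = 0.414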